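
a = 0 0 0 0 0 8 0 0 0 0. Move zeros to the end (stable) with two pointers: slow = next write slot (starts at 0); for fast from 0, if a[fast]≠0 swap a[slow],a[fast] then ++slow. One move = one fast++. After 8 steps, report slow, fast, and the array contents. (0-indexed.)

slow=1, fast=8, a=[8, 0, 0, 0, 0, 0, 0, 0, 0, 0]

(s=0,f=0) a[fast]=0 → fast++
(s=0,f=1) a[fast]=0 → fast++
(s=0,f=2) a[fast]=0 → fast++
(s=0,f=3) a[fast]=0 → fast++
(s=0,f=4) a[fast]=0 → fast++
(s=0,f=5) a[fast]=8≠0 swap→a[0]=8 → slow++,fast++
(s=1,f=6) a[fast]=0 → fast++
(s=1,f=7) a[fast]=0 → fast++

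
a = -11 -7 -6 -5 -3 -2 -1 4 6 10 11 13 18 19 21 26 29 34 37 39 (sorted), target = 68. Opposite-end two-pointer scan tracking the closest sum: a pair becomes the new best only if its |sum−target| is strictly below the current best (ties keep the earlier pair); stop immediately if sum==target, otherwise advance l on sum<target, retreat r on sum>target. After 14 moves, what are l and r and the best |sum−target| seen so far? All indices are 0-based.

l=14, r=19, best |Δ|=10

l=0 r=19: -11+39=28 d=40 *, l++
l=1 r=19: -7+39=32 d=36 *, l++
l=2 r=19: -6+39=33 d=35 *, l++
l=3 r=19: -5+39=34 d=34 *, l++
l=4 r=19: -3+39=36 d=32 *, l++
l=5 r=19: -2+39=37 d=31 *, l++
l=6 r=19: -1+39=38 d=30 *, l++
l=7 r=19: 4+39=43 d=25 *, l++
l=8 r=19: 6+39=45 d=23 *, l++
l=9 r=19: 10+39=49 d=19 *, l++
l=10 r=19: 11+39=50 d=18 *, l++
l=11 r=19: 13+39=52 d=16 *, l++
l=12 r=19: 18+39=57 d=11 *, l++
l=13 r=19: 19+39=58 d=10 *, l++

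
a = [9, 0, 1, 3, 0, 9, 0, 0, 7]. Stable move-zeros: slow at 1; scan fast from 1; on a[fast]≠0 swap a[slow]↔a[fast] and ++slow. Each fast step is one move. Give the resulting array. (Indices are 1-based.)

slow=1 fast=1: a[fast]=9≠0 swap→a[1]=9, slow++,fast++
slow=2 fast=2: a[fast]=0, fast++
slow=2 fast=3: a[fast]=1≠0 swap→a[2]=1, slow++,fast++
slow=3 fast=4: a[fast]=3≠0 swap→a[3]=3, slow++,fast++
slow=4 fast=5: a[fast]=0, fast++
slow=4 fast=6: a[fast]=9≠0 swap→a[4]=9, slow++,fast++
slow=5 fast=7: a[fast]=0, fast++
slow=5 fast=8: a[fast]=0, fast++
slow=5 fast=9: a[fast]=7≠0 swap→a[5]=7, slow++,fast++

[9, 1, 3, 9, 7, 0, 0, 0, 0]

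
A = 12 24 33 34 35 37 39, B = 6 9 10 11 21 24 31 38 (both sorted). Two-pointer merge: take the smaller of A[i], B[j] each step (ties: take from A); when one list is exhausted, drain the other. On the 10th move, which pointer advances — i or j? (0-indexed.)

i

i=0 j=0: A[i]=12>B[j]=6 take 6, j++
i=0 j=1: A[i]=12>B[j]=9 take 9, j++
i=0 j=2: A[i]=12>B[j]=10 take 10, j++
i=0 j=3: A[i]=12>B[j]=11 take 11, j++
i=0 j=4: A[i]=12<=B[j]=21 take 12, i++
i=1 j=4: A[i]=24>B[j]=21 take 21, j++
i=1 j=5: A[i]=24<=B[j]=24 take 24, i++
i=2 j=5: A[i]=33>B[j]=24 take 24, j++
i=2 j=6: A[i]=33>B[j]=31 take 31, j++
i=2 j=7: A[i]=33<=B[j]=38 take 33, i++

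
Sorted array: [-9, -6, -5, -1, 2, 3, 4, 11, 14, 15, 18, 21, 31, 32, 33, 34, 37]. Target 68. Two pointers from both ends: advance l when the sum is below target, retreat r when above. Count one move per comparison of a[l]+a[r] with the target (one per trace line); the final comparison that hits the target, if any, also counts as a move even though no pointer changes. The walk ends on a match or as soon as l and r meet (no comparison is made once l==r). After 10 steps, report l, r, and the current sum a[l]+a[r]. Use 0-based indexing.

l=0 r=16: -9+37=28 <68, l++
l=1 r=16: -6+37=31 <68, l++
l=2 r=16: -5+37=32 <68, l++
l=3 r=16: -1+37=36 <68, l++
l=4 r=16: 2+37=39 <68, l++
l=5 r=16: 3+37=40 <68, l++
l=6 r=16: 4+37=41 <68, l++
l=7 r=16: 11+37=48 <68, l++
l=8 r=16: 14+37=51 <68, l++
l=9 r=16: 15+37=52 <68, l++

l=10, r=16, sum=55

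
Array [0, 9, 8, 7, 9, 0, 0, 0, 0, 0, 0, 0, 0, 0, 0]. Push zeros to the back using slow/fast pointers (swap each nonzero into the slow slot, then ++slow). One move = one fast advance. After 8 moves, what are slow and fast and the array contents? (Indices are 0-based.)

(s=0,f=0) a[fast]=0 → fast++
(s=0,f=1) a[fast]=9≠0 swap→a[0]=9 → slow++,fast++
(s=1,f=2) a[fast]=8≠0 swap→a[1]=8 → slow++,fast++
(s=2,f=3) a[fast]=7≠0 swap→a[2]=7 → slow++,fast++
(s=3,f=4) a[fast]=9≠0 swap→a[3]=9 → slow++,fast++
(s=4,f=5) a[fast]=0 → fast++
(s=4,f=6) a[fast]=0 → fast++
(s=4,f=7) a[fast]=0 → fast++

slow=4, fast=8, a=[9, 8, 7, 9, 0, 0, 0, 0, 0, 0, 0, 0, 0, 0, 0]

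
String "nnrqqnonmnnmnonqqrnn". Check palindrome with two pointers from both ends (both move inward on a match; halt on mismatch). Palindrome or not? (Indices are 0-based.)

[0,19] 'n'=='n' → l++,r--
[1,18] 'n'=='n' → l++,r--
[2,17] 'r'=='r' → l++,r--
[3,16] 'q'=='q' → l++,r--
[4,15] 'q'=='q' → l++,r--
[5,14] 'n'=='n' → l++,r--
[6,13] 'o'=='o' → l++,r--
[7,12] 'n'=='n' → l++,r--
[8,11] 'm'=='m' → l++,r--
[9,10] 'n'=='n' → l++,r--

palindrome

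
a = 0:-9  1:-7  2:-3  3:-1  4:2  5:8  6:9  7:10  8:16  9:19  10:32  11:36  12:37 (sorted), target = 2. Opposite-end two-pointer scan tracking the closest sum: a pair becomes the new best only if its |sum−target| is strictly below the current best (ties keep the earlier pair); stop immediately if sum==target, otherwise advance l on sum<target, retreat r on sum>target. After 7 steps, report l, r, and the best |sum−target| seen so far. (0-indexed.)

l=1, r=6, best |Δ|=1

l=0 r=12: -9+37=28 d=26 *, r--
l=0 r=11: -9+36=27 d=25 *, r--
l=0 r=10: -9+32=23 d=21 *, r--
l=0 r=9: -9+19=10 d=8 *, r--
l=0 r=8: -9+16=7 d=5 *, r--
l=0 r=7: -9+10=1 d=1 *, l++
l=1 r=7: -7+10=3 d=1, r--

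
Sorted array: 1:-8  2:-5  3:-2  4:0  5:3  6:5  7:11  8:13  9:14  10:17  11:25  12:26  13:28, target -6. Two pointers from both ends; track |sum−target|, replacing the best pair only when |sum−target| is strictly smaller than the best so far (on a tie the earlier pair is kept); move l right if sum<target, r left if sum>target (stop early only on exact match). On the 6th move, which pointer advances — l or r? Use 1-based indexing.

l=1 r=13: -8+28=20 d=26 *, r--
l=1 r=12: -8+26=18 d=24 *, r--
l=1 r=11: -8+25=17 d=23 *, r--
l=1 r=10: -8+17=9 d=15 *, r--
l=1 r=9: -8+14=6 d=12 *, r--
l=1 r=8: -8+13=5 d=11 *, r--

r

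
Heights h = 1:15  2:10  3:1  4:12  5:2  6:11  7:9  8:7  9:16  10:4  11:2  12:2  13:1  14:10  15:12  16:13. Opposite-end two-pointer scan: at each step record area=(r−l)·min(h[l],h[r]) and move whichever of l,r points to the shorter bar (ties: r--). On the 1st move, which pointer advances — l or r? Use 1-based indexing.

r

[1,16] min(15,13)*15=195 best=195 * → r--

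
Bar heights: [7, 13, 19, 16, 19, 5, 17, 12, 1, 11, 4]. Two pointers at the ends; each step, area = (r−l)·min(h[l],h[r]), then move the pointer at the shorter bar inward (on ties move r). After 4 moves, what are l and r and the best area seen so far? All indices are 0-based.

[0,10] min(7,4)*10=40 best=40 * → r--
[0,9] min(7,11)*9=63 best=63 * → l++
[1,9] min(13,11)*8=88 best=88 * → r--
[1,8] min(13,1)*7=7 best=88 → r--

l=1, r=7, best area=88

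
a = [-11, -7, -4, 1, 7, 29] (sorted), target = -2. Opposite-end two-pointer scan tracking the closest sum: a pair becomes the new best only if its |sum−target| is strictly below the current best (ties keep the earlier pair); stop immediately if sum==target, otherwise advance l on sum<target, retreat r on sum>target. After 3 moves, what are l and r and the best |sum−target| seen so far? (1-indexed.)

l=1 r=6: -11+29=18 d=20 *, r--
l=1 r=5: -11+7=-4 d=2 *, l++
l=2 r=5: -7+7=0 d=2, r--

l=2, r=4, best |Δ|=2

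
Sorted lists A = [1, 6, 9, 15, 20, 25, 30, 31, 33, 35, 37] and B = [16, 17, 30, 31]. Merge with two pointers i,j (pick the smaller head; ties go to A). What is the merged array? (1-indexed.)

i=1 j=1: A[i]=1<=B[j]=16 take 1, i++
i=2 j=1: A[i]=6<=B[j]=16 take 6, i++
i=3 j=1: A[i]=9<=B[j]=16 take 9, i++
i=4 j=1: A[i]=15<=B[j]=16 take 15, i++
i=5 j=1: A[i]=20>B[j]=16 take 16, j++
i=5 j=2: A[i]=20>B[j]=17 take 17, j++
i=5 j=3: A[i]=20<=B[j]=30 take 20, i++
i=6 j=3: A[i]=25<=B[j]=30 take 25, i++
i=7 j=3: A[i]=30<=B[j]=30 take 30, i++
i=8 j=3: A[i]=31>B[j]=30 take 30, j++
i=8 j=4: A[i]=31<=B[j]=31 take 31, i++
i=9 j=4: A[i]=33>B[j]=31 take 31, j++
i=9 j=5: B done, take A[i]=33, i++
i=10 j=5: B done, take A[i]=35, i++
i=11 j=5: B done, take A[i]=37, i++

[1, 6, 9, 15, 16, 17, 20, 25, 30, 30, 31, 31, 33, 35, 37]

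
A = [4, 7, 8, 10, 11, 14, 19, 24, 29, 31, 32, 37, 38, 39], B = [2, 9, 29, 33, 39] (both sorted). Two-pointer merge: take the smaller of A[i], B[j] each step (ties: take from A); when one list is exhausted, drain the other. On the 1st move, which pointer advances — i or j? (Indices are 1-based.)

j

i=1 j=1: A[i]=4>B[j]=2 take 2, j++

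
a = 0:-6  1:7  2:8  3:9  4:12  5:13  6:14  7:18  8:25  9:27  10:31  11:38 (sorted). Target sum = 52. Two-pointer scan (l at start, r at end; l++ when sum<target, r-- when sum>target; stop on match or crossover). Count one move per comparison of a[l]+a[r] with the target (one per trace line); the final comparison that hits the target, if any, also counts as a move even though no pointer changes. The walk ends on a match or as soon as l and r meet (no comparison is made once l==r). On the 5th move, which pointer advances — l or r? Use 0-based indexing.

l

[0,11] -6+38=32 <52 → l++
[1,11] 7+38=45 <52 → l++
[2,11] 8+38=46 <52 → l++
[3,11] 9+38=47 <52 → l++
[4,11] 12+38=50 <52 → l++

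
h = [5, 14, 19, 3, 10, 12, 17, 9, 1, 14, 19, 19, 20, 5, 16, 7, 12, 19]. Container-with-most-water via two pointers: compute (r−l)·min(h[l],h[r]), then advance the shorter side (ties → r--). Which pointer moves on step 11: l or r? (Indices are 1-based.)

l=1 r=18: min(5,19)*17=85 best=85 *, l++
l=2 r=18: min(14,19)*16=224 best=224 *, l++
l=3 r=18: min(19,19)*15=285 best=285 *, r--
l=3 r=17: min(19,12)*14=168 best=285, r--
l=3 r=16: min(19,7)*13=91 best=285, r--
l=3 r=15: min(19,16)*12=192 best=285, r--
l=3 r=14: min(19,5)*11=55 best=285, r--
l=3 r=13: min(19,20)*10=190 best=285, l++
l=4 r=13: min(3,20)*9=27 best=285, l++
l=5 r=13: min(10,20)*8=80 best=285, l++
l=6 r=13: min(12,20)*7=84 best=285, l++

l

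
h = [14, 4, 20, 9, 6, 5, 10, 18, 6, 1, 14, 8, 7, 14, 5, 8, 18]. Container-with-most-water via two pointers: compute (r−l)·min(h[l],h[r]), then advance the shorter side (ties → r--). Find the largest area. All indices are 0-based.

max area = 252

[0,16] min(14,18)*16=224 best=224 * → l++
[1,16] min(4,18)*15=60 best=224 → l++
[2,16] min(20,18)*14=252 best=252 * → r--
[2,15] min(20,8)*13=104 best=252 → r--
[2,14] min(20,5)*12=60 best=252 → r--
[2,13] min(20,14)*11=154 best=252 → r--
[2,12] min(20,7)*10=70 best=252 → r--
[2,11] min(20,8)*9=72 best=252 → r--
[2,10] min(20,14)*8=112 best=252 → r--
[2,9] min(20,1)*7=7 best=252 → r--
[2,8] min(20,6)*6=36 best=252 → r--
[2,7] min(20,18)*5=90 best=252 → r--
[2,6] min(20,10)*4=40 best=252 → r--
[2,5] min(20,5)*3=15 best=252 → r--
[2,4] min(20,6)*2=12 best=252 → r--
[2,3] min(20,9)*1=9 best=252 → r--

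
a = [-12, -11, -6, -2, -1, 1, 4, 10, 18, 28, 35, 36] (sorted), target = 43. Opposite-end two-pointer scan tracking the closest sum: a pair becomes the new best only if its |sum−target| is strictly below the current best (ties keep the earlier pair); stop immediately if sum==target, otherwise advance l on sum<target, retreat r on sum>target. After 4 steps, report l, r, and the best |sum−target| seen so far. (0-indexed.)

l=0 r=11: -12+36=24 d=19 *, l++
l=1 r=11: -11+36=25 d=18 *, l++
l=2 r=11: -6+36=30 d=13 *, l++
l=3 r=11: -2+36=34 d=9 *, l++

l=4, r=11, best |Δ|=9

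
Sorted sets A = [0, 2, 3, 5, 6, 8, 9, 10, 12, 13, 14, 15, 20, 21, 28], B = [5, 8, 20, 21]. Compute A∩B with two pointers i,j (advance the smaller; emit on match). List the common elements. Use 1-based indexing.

i=1 j=1: 0<5, i++
i=2 j=1: 2<5, i++
i=3 j=1: 3<5, i++
i=4 j=1: 5==5 emit, i++,j++
i=5 j=2: 6<8, i++
i=6 j=2: 8==8 emit, i++,j++
i=7 j=3: 9<20, i++
i=8 j=3: 10<20, i++
i=9 j=3: 12<20, i++
i=10 j=3: 13<20, i++
i=11 j=3: 14<20, i++
i=12 j=3: 15<20, i++
i=13 j=3: 20==20 emit, i++,j++
i=14 j=4: 21==21 emit, i++,j++

intersection = [5, 8, 20, 21]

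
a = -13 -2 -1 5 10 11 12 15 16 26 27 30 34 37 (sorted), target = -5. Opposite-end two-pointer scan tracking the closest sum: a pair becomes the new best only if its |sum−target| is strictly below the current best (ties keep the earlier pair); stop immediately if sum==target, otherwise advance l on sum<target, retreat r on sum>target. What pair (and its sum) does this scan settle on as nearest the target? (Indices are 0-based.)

[0,13] -13+37=24 d=29 * → r--
[0,12] -13+34=21 d=26 * → r--
[0,11] -13+30=17 d=22 * → r--
[0,10] -13+27=14 d=19 * → r--
[0,9] -13+26=13 d=18 * → r--
[0,8] -13+16=3 d=8 * → r--
[0,7] -13+15=2 d=7 * → r--
[0,6] -13+12=-1 d=4 * → r--
[0,5] -13+11=-2 d=3 * → r--
[0,4] -13+10=-3 d=2 * → r--
[0,3] -13+5=-8 d=3 → l++
[1,3] -2+5=3 d=8 → r--
[1,2] -2+-1=-3 d=2 → r--

pair (-13, 10) with sum -3 (|Δ|=2)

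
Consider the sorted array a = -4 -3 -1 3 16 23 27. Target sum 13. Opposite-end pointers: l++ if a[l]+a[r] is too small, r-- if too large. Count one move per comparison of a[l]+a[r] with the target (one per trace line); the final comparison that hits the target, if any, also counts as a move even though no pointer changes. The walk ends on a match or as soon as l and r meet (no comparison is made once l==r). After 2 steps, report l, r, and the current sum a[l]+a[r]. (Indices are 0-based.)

l=0 r=6: -4+27=23 >13, r--
l=0 r=5: -4+23=19 >13, r--

l=0, r=4, sum=12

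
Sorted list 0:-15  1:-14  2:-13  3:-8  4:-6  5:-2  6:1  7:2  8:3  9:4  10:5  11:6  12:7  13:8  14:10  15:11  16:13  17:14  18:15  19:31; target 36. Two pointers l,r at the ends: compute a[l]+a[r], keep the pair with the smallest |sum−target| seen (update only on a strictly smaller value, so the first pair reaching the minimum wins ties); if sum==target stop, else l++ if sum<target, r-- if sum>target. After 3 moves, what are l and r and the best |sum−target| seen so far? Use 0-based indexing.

l=0 r=19: -15+31=16 d=20 *, l++
l=1 r=19: -14+31=17 d=19 *, l++
l=2 r=19: -13+31=18 d=18 *, l++

l=3, r=19, best |Δ|=18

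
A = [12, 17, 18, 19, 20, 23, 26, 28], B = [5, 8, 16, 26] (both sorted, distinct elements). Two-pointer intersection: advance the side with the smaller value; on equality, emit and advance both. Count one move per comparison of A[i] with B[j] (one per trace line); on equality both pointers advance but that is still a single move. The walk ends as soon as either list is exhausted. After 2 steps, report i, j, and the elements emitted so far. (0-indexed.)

i=0, j=2, emitted=[]

i=0 j=0: 12>5, j++
i=0 j=1: 12>8, j++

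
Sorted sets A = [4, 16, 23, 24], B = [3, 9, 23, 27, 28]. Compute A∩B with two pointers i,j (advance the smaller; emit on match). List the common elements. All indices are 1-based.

i=1 j=1: 4>3, j++
i=1 j=2: 4<9, i++
i=2 j=2: 16>9, j++
i=2 j=3: 16<23, i++
i=3 j=3: 23==23 emit, i++,j++
i=4 j=4: 24<27, i++

intersection = [23]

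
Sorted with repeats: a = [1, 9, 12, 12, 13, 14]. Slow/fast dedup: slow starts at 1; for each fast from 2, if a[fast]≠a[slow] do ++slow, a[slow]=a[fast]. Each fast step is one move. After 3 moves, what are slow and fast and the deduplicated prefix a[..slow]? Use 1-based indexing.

slow=3, fast=5, prefix=[1, 9, 12]

slow=1 fast=2: a[fast]=9≠a[slow]=1 write a[2]=9, slow++,fast++
slow=2 fast=3: a[fast]=12≠a[slow]=9 write a[3]=12, slow++,fast++
slow=3 fast=4: a[fast]=12=a[slow] dup, fast++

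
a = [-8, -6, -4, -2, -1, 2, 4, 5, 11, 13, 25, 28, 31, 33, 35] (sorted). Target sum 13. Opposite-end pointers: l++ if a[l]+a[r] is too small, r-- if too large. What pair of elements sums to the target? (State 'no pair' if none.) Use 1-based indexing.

l=1 r=15: -8+35=27 >13, r--
l=1 r=14: -8+33=25 >13, r--
l=1 r=13: -8+31=23 >13, r--
l=1 r=12: -8+28=20 >13, r--
l=1 r=11: -8+25=17 >13, r--
l=1 r=10: -8+13=5 <13, l++
l=2 r=10: -6+13=7 <13, l++
l=3 r=10: -4+13=9 <13, l++
l=4 r=10: -2+13=11 <13, l++
l=5 r=10: -1+13=12 <13, l++
l=6 r=10: 2+13=15 >13, r--
l=6 r=9: 2+11=13, found

(2, 11)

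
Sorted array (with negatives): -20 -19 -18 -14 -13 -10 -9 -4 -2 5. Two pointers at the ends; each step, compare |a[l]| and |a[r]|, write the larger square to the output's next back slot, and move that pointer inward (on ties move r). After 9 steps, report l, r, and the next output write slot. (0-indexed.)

[0,9] |-20|>|5| out[9]=400 → l++
[1,9] |-19|>|5| out[8]=361 → l++
[2,9] |-18|>|5| out[7]=324 → l++
[3,9] |-14|>|5| out[6]=196 → l++
[4,9] |-13|>|5| out[5]=169 → l++
[5,9] |-10|>|5| out[4]=100 → l++
[6,9] |-9|>|5| out[3]=81 → l++
[7,9] |-4|<=|5| out[2]=25 → r--
[7,8] |-4|>|-2| out[1]=16 → l++

l=8, r=8, next write slot=0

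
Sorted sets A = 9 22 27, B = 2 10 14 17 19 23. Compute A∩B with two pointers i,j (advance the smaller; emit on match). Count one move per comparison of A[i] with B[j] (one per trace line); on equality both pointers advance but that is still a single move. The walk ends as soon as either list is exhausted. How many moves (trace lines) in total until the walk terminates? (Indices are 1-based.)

i=1 j=1: 9>2, j++
i=1 j=2: 9<10, i++
i=2 j=2: 22>10, j++
i=2 j=3: 22>14, j++
i=2 j=4: 22>17, j++
i=2 j=5: 22>19, j++
i=2 j=6: 22<23, i++
i=3 j=6: 27>23, j++

8 moves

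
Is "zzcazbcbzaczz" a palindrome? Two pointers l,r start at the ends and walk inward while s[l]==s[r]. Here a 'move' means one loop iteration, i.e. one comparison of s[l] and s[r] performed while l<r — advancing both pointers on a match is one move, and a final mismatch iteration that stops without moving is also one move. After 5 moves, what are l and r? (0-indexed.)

l=5, r=7

[0,12] 'z'=='z' → l++,r--
[1,11] 'z'=='z' → l++,r--
[2,10] 'c'=='c' → l++,r--
[3,9] 'a'=='a' → l++,r--
[4,8] 'z'=='z' → l++,r--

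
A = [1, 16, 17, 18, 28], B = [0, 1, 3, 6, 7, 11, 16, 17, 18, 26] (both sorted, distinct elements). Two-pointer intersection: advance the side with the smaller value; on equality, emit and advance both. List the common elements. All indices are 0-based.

[i=0,j=0] 1>0 → j++
[i=0,j=1] 1==1 emit → i++,j++
[i=1,j=2] 16>3 → j++
[i=1,j=3] 16>6 → j++
[i=1,j=4] 16>7 → j++
[i=1,j=5] 16>11 → j++
[i=1,j=6] 16==16 emit → i++,j++
[i=2,j=7] 17==17 emit → i++,j++
[i=3,j=8] 18==18 emit → i++,j++
[i=4,j=9] 28>26 → j++

intersection = [1, 16, 17, 18]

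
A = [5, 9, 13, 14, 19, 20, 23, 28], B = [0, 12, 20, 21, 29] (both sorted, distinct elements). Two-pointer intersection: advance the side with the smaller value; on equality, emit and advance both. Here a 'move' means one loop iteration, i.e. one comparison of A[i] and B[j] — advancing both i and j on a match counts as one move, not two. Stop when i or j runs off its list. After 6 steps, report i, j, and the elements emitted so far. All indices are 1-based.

[i=1,j=1] 5>0 → j++
[i=1,j=2] 5<12 → i++
[i=2,j=2] 9<12 → i++
[i=3,j=2] 13>12 → j++
[i=3,j=3] 13<20 → i++
[i=4,j=3] 14<20 → i++

i=5, j=3, emitted=[]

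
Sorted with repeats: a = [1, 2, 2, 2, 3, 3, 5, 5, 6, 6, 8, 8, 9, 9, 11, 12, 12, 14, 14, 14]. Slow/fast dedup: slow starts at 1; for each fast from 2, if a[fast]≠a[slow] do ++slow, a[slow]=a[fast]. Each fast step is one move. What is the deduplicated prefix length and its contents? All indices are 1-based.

slow=1 fast=2: a[fast]=2≠a[slow]=1 write a[2]=2, slow++,fast++
slow=2 fast=3: a[fast]=2=a[slow] dup, fast++
slow=2 fast=4: a[fast]=2=a[slow] dup, fast++
slow=2 fast=5: a[fast]=3≠a[slow]=2 write a[3]=3, slow++,fast++
slow=3 fast=6: a[fast]=3=a[slow] dup, fast++
slow=3 fast=7: a[fast]=5≠a[slow]=3 write a[4]=5, slow++,fast++
slow=4 fast=8: a[fast]=5=a[slow] dup, fast++
slow=4 fast=9: a[fast]=6≠a[slow]=5 write a[5]=6, slow++,fast++
slow=5 fast=10: a[fast]=6=a[slow] dup, fast++
slow=5 fast=11: a[fast]=8≠a[slow]=6 write a[6]=8, slow++,fast++
slow=6 fast=12: a[fast]=8=a[slow] dup, fast++
slow=6 fast=13: a[fast]=9≠a[slow]=8 write a[7]=9, slow++,fast++
slow=7 fast=14: a[fast]=9=a[slow] dup, fast++
slow=7 fast=15: a[fast]=11≠a[slow]=9 write a[8]=11, slow++,fast++
slow=8 fast=16: a[fast]=12≠a[slow]=11 write a[9]=12, slow++,fast++
slow=9 fast=17: a[fast]=12=a[slow] dup, fast++
slow=9 fast=18: a[fast]=14≠a[slow]=12 write a[10]=14, slow++,fast++
slow=10 fast=19: a[fast]=14=a[slow] dup, fast++
slow=10 fast=20: a[fast]=14=a[slow] dup, fast++

length 10; prefix = [1, 2, 3, 5, 6, 8, 9, 11, 12, 14]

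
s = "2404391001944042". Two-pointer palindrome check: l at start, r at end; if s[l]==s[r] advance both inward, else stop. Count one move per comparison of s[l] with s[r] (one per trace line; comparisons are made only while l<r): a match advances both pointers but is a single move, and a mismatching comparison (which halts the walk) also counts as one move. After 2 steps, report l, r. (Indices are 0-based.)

l=2, r=13

[0,15] '2'=='2' → l++,r--
[1,14] '4'=='4' → l++,r--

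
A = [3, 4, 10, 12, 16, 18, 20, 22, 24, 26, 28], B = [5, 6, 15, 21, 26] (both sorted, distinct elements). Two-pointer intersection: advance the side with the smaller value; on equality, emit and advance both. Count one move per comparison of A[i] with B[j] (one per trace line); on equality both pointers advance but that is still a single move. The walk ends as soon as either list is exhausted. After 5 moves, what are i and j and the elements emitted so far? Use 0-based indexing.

i=0 j=0: 3<5, i++
i=1 j=0: 4<5, i++
i=2 j=0: 10>5, j++
i=2 j=1: 10>6, j++
i=2 j=2: 10<15, i++

i=3, j=2, emitted=[]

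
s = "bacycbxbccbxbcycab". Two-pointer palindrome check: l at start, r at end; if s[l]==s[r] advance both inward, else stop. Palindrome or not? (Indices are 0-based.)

[0,17] 'b'=='b' → l++,r--
[1,16] 'a'=='a' → l++,r--
[2,15] 'c'=='c' → l++,r--
[3,14] 'y'=='y' → l++,r--
[4,13] 'c'=='c' → l++,r--
[5,12] 'b'=='b' → l++,r--
[6,11] 'x'=='x' → l++,r--
[7,10] 'b'=='b' → l++,r--
[8,9] 'c'=='c' → l++,r--

palindrome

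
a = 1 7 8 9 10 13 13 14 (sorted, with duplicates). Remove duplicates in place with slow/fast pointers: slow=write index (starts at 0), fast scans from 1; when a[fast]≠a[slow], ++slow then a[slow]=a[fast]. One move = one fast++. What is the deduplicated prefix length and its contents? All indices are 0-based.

slow=0 fast=1: a[fast]=7≠a[slow]=1 write a[1]=7, slow++,fast++
slow=1 fast=2: a[fast]=8≠a[slow]=7 write a[2]=8, slow++,fast++
slow=2 fast=3: a[fast]=9≠a[slow]=8 write a[3]=9, slow++,fast++
slow=3 fast=4: a[fast]=10≠a[slow]=9 write a[4]=10, slow++,fast++
slow=4 fast=5: a[fast]=13≠a[slow]=10 write a[5]=13, slow++,fast++
slow=5 fast=6: a[fast]=13=a[slow] dup, fast++
slow=5 fast=7: a[fast]=14≠a[slow]=13 write a[6]=14, slow++,fast++

length 7; prefix = [1, 7, 8, 9, 10, 13, 14]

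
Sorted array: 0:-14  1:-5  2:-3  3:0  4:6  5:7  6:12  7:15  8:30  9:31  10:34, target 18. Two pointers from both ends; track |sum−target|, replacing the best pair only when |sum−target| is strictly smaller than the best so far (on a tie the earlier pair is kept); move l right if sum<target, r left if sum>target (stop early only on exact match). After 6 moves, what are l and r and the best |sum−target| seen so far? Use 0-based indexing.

l=3, r=7, best |Δ|=1

[0,10] -14+34=20 d=2 * → r--
[0,9] -14+31=17 d=1 * → l++
[1,9] -5+31=26 d=8 → r--
[1,8] -5+30=25 d=7 → r--
[1,7] -5+15=10 d=8 → l++
[2,7] -3+15=12 d=6 → l++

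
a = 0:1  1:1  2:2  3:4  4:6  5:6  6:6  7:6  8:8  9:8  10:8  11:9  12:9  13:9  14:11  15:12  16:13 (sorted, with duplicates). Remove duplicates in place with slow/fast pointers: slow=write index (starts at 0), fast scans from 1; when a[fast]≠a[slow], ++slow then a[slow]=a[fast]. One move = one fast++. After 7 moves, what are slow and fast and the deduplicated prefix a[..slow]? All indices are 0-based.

slow=0 fast=1: a[fast]=1=a[slow] dup, fast++
slow=0 fast=2: a[fast]=2≠a[slow]=1 write a[1]=2, slow++,fast++
slow=1 fast=3: a[fast]=4≠a[slow]=2 write a[2]=4, slow++,fast++
slow=2 fast=4: a[fast]=6≠a[slow]=4 write a[3]=6, slow++,fast++
slow=3 fast=5: a[fast]=6=a[slow] dup, fast++
slow=3 fast=6: a[fast]=6=a[slow] dup, fast++
slow=3 fast=7: a[fast]=6=a[slow] dup, fast++

slow=3, fast=8, prefix=[1, 2, 4, 6]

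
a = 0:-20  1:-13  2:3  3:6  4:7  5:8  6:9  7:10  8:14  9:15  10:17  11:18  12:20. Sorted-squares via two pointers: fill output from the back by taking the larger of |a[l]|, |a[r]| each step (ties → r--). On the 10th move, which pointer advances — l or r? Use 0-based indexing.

[0,12] |-20|<=|20| out[12]=400 → r--
[0,11] |-20|>|18| out[11]=400 → l++
[1,11] |-13|<=|18| out[10]=324 → r--
[1,10] |-13|<=|17| out[9]=289 → r--
[1,9] |-13|<=|15| out[8]=225 → r--
[1,8] |-13|<=|14| out[7]=196 → r--
[1,7] |-13|>|10| out[6]=169 → l++
[2,7] |3|<=|10| out[5]=100 → r--
[2,6] |3|<=|9| out[4]=81 → r--
[2,5] |3|<=|8| out[3]=64 → r--

r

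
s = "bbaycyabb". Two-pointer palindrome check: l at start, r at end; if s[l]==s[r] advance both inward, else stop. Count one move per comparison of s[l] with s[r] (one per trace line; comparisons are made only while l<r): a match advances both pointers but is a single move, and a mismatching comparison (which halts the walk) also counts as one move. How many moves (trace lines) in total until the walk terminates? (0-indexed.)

[0,8] 'b'=='b' → l++,r--
[1,7] 'b'=='b' → l++,r--
[2,6] 'a'=='a' → l++,r--
[3,5] 'y'=='y' → l++,r--

4 moves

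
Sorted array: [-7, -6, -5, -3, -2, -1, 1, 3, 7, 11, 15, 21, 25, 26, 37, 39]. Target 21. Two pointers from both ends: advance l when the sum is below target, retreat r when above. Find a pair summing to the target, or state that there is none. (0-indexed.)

[0,15] -7+39=32 >21 → r--
[0,14] -7+37=30 >21 → r--
[0,13] -7+26=19 <21 → l++
[1,13] -6+26=20 <21 → l++
[2,13] -5+26=21 → found

(-5, 26)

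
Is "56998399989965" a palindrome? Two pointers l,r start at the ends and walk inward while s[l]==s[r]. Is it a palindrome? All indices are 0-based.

not a palindrome (mismatch at 5,8)

[0,13] '5'=='5' → l++,r--
[1,12] '6'=='6' → l++,r--
[2,11] '9'=='9' → l++,r--
[3,10] '9'=='9' → l++,r--
[4,9] '8'=='8' → l++,r--
[5,8] '3'!='9' → stop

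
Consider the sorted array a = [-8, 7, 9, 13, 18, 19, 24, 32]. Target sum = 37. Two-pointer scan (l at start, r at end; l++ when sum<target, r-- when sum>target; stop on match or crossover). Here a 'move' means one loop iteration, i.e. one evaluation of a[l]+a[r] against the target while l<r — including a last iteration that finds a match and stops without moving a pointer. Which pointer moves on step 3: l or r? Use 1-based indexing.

[1,8] -8+32=24 <37 → l++
[2,8] 7+32=39 >37 → r--
[2,7] 7+24=31 <37 → l++

l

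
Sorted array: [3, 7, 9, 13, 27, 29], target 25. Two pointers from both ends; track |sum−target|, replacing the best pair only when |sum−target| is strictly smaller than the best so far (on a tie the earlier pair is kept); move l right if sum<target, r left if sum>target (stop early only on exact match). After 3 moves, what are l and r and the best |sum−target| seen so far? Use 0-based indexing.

[0,5] 3+29=32 d=7 * → r--
[0,4] 3+27=30 d=5 * → r--
[0,3] 3+13=16 d=9 → l++

l=1, r=3, best |Δ|=5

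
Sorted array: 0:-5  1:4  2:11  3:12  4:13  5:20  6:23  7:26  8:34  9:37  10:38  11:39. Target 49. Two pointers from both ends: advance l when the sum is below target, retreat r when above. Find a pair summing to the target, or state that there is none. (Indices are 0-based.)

l=0 r=11: -5+39=34 <49, l++
l=1 r=11: 4+39=43 <49, l++
l=2 r=11: 11+39=50 >49, r--
l=2 r=10: 11+38=49, found

(11, 38)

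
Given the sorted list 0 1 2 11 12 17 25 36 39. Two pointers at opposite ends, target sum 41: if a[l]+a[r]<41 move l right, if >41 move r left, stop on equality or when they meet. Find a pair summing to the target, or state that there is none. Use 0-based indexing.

(2, 39)

l=0 r=8: 0+39=39 <41, l++
l=1 r=8: 1+39=40 <41, l++
l=2 r=8: 2+39=41, found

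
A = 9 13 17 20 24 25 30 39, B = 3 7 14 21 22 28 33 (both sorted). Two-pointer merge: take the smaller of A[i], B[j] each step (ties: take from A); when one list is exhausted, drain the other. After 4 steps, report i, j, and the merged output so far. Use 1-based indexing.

i=3, j=3, merged so far=[3, 7, 9, 13]

[i=1,j=1] A[i]=9>B[j]=3 take 3 → j++
[i=1,j=2] A[i]=9>B[j]=7 take 7 → j++
[i=1,j=3] A[i]=9<=B[j]=14 take 9 → i++
[i=2,j=3] A[i]=13<=B[j]=14 take 13 → i++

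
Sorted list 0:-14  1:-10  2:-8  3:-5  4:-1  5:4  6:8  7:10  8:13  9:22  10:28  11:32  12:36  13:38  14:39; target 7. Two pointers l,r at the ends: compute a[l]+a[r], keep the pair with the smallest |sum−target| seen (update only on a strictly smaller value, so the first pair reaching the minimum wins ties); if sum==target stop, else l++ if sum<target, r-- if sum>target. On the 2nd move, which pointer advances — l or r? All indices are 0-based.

r

l=0 r=14: -14+39=25 d=18 *, r--
l=0 r=13: -14+38=24 d=17 *, r--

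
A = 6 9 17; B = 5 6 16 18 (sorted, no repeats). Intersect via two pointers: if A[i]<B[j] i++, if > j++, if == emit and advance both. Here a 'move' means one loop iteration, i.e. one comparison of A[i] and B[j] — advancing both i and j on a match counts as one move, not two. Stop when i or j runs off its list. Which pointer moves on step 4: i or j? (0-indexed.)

j

i=0 j=0: 6>5, j++
i=0 j=1: 6==6 emit, i++,j++
i=1 j=2: 9<16, i++
i=2 j=2: 17>16, j++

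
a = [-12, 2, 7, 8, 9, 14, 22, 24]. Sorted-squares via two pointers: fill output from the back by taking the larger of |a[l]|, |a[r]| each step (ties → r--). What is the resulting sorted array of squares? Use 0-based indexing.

[0,7] |-12|<=|24| out[7]=576 → r--
[0,6] |-12|<=|22| out[6]=484 → r--
[0,5] |-12|<=|14| out[5]=196 → r--
[0,4] |-12|>|9| out[4]=144 → l++
[1,4] |2|<=|9| out[3]=81 → r--
[1,3] |2|<=|8| out[2]=64 → r--
[1,2] |2|<=|7| out[1]=49 → r--
[1,1] |2|<=|2| out[0]=4 → r--

[4, 49, 64, 81, 144, 196, 484, 576]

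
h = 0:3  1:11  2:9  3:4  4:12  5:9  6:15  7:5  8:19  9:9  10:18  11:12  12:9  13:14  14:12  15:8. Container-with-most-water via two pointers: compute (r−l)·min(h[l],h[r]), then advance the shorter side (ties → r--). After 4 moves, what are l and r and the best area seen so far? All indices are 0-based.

[0,15] min(3,8)*15=45 best=45 * → l++
[1,15] min(11,8)*14=112 best=112 * → r--
[1,14] min(11,12)*13=143 best=143 * → l++
[2,14] min(9,12)*12=108 best=143 → l++

l=3, r=14, best area=143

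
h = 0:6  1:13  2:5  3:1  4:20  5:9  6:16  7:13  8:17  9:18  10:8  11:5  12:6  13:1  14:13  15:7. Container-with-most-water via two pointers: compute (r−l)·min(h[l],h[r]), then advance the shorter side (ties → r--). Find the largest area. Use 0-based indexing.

max area = 169

[0,15] min(6,7)*15=90 best=90 * → l++
[1,15] min(13,7)*14=98 best=98 * → r--
[1,14] min(13,13)*13=169 best=169 * → r--
[1,13] min(13,1)*12=12 best=169 → r--
[1,12] min(13,6)*11=66 best=169 → r--
[1,11] min(13,5)*10=50 best=169 → r--
[1,10] min(13,8)*9=72 best=169 → r--
[1,9] min(13,18)*8=104 best=169 → l++
[2,9] min(5,18)*7=35 best=169 → l++
[3,9] min(1,18)*6=6 best=169 → l++
[4,9] min(20,18)*5=90 best=169 → r--
[4,8] min(20,17)*4=68 best=169 → r--
[4,7] min(20,13)*3=39 best=169 → r--
[4,6] min(20,16)*2=32 best=169 → r--
[4,5] min(20,9)*1=9 best=169 → r--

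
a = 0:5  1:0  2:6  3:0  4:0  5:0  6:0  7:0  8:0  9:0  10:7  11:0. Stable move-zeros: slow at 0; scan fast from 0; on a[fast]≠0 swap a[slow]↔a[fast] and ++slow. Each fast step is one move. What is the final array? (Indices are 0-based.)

slow=0 fast=0: a[fast]=5≠0 swap→a[0]=5, slow++,fast++
slow=1 fast=1: a[fast]=0, fast++
slow=1 fast=2: a[fast]=6≠0 swap→a[1]=6, slow++,fast++
slow=2 fast=3: a[fast]=0, fast++
slow=2 fast=4: a[fast]=0, fast++
slow=2 fast=5: a[fast]=0, fast++
slow=2 fast=6: a[fast]=0, fast++
slow=2 fast=7: a[fast]=0, fast++
slow=2 fast=8: a[fast]=0, fast++
slow=2 fast=9: a[fast]=0, fast++
slow=2 fast=10: a[fast]=7≠0 swap→a[2]=7, slow++,fast++
slow=3 fast=11: a[fast]=0, fast++

[5, 6, 7, 0, 0, 0, 0, 0, 0, 0, 0, 0]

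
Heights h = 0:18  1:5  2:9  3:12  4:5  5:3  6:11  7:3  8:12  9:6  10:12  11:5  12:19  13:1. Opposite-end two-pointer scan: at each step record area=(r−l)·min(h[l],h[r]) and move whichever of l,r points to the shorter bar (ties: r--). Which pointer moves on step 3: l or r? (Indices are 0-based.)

l=0 r=13: min(18,1)*13=13 best=13 *, r--
l=0 r=12: min(18,19)*12=216 best=216 *, l++
l=1 r=12: min(5,19)*11=55 best=216, l++

l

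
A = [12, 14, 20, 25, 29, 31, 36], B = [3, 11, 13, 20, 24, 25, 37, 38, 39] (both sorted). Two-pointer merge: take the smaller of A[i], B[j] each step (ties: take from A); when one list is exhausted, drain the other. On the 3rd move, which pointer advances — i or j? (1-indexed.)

i

i=1 j=1: A[i]=12>B[j]=3 take 3, j++
i=1 j=2: A[i]=12>B[j]=11 take 11, j++
i=1 j=3: A[i]=12<=B[j]=13 take 12, i++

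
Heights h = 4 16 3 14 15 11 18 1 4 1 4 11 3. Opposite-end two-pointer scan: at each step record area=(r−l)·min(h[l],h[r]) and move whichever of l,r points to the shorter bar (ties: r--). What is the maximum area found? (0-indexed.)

[0,12] min(4,3)*12=36 best=36 * → r--
[0,11] min(4,11)*11=44 best=44 * → l++
[1,11] min(16,11)*10=110 best=110 * → r--
[1,10] min(16,4)*9=36 best=110 → r--
[1,9] min(16,1)*8=8 best=110 → r--
[1,8] min(16,4)*7=28 best=110 → r--
[1,7] min(16,1)*6=6 best=110 → r--
[1,6] min(16,18)*5=80 best=110 → l++
[2,6] min(3,18)*4=12 best=110 → l++
[3,6] min(14,18)*3=42 best=110 → l++
[4,6] min(15,18)*2=30 best=110 → l++
[5,6] min(11,18)*1=11 best=110 → l++

max area = 110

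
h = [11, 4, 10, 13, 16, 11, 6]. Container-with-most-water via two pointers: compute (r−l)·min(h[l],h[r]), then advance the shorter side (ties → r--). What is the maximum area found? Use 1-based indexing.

l=1 r=7: min(11,6)*6=36 best=36 *, r--
l=1 r=6: min(11,11)*5=55 best=55 *, r--
l=1 r=5: min(11,16)*4=44 best=55, l++
l=2 r=5: min(4,16)*3=12 best=55, l++
l=3 r=5: min(10,16)*2=20 best=55, l++
l=4 r=5: min(13,16)*1=13 best=55, l++

max area = 55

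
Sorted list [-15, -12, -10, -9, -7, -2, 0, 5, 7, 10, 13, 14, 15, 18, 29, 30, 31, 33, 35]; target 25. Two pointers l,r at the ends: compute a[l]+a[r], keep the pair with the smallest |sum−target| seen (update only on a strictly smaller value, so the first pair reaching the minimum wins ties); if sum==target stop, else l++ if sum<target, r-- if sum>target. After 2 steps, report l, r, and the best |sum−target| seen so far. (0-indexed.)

[0,18] -15+35=20 d=5 * → l++
[1,18] -12+35=23 d=2 * → l++

l=2, r=18, best |Δ|=2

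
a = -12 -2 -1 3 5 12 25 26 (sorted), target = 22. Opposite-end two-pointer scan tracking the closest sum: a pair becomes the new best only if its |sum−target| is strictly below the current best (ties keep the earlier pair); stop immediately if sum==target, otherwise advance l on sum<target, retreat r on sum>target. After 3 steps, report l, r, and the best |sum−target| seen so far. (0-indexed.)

l=1, r=5, best |Δ|=1

l=0 r=7: -12+26=14 d=8 *, l++
l=1 r=7: -2+26=24 d=2 *, r--
l=1 r=6: -2+25=23 d=1 *, r--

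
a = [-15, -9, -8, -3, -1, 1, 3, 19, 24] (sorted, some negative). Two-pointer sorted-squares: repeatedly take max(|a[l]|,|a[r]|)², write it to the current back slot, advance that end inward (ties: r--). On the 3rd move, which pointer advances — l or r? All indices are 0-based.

l=0 r=8: |-15|<=|24| out[8]=576, r--
l=0 r=7: |-15|<=|19| out[7]=361, r--
l=0 r=6: |-15|>|3| out[6]=225, l++

l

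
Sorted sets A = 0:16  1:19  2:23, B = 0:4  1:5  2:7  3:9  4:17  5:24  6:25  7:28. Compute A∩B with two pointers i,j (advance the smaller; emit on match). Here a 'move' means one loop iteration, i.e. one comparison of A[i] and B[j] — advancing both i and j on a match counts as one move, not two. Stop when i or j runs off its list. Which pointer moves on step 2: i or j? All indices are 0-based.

j

[i=0,j=0] 16>4 → j++
[i=0,j=1] 16>5 → j++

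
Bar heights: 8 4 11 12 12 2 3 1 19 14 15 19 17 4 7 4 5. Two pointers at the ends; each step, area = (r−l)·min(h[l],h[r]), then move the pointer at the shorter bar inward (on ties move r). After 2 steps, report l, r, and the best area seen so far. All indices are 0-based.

l=0, r=14, best area=80

[0,16] min(8,5)*16=80 best=80 * → r--
[0,15] min(8,4)*15=60 best=80 → r--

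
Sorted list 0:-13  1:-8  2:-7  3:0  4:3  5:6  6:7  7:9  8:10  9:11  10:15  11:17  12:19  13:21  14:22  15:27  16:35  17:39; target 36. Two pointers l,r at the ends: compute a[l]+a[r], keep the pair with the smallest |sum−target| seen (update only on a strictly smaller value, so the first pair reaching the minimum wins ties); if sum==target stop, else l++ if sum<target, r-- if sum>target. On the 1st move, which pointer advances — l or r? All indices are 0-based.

l=0 r=17: -13+39=26 d=10 *, l++

l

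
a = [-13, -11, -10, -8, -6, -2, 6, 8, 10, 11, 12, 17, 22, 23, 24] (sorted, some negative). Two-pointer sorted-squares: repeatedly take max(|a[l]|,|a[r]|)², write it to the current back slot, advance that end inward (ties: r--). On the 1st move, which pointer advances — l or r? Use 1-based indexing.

l=1 r=15: |-13|<=|24| out[15]=576, r--

r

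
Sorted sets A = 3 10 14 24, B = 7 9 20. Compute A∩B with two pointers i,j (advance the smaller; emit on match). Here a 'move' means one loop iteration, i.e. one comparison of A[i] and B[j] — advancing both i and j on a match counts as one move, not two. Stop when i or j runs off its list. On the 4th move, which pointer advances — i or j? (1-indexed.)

i

i=1 j=1: 3<7, i++
i=2 j=1: 10>7, j++
i=2 j=2: 10>9, j++
i=2 j=3: 10<20, i++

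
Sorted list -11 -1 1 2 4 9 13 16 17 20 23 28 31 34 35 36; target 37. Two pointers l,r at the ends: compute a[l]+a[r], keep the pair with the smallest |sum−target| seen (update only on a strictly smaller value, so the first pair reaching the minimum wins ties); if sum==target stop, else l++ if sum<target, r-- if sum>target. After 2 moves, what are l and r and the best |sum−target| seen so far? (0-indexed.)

l=2, r=15, best |Δ|=2

[0,15] -11+36=25 d=12 * → l++
[1,15] -1+36=35 d=2 * → l++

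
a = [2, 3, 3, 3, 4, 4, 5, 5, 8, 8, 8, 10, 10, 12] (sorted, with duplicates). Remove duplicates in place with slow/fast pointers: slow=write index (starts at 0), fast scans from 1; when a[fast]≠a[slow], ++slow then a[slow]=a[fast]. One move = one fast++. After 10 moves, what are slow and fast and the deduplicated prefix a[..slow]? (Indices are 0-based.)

slow=0 fast=1: a[fast]=3≠a[slow]=2 write a[1]=3, slow++,fast++
slow=1 fast=2: a[fast]=3=a[slow] dup, fast++
slow=1 fast=3: a[fast]=3=a[slow] dup, fast++
slow=1 fast=4: a[fast]=4≠a[slow]=3 write a[2]=4, slow++,fast++
slow=2 fast=5: a[fast]=4=a[slow] dup, fast++
slow=2 fast=6: a[fast]=5≠a[slow]=4 write a[3]=5, slow++,fast++
slow=3 fast=7: a[fast]=5=a[slow] dup, fast++
slow=3 fast=8: a[fast]=8≠a[slow]=5 write a[4]=8, slow++,fast++
slow=4 fast=9: a[fast]=8=a[slow] dup, fast++
slow=4 fast=10: a[fast]=8=a[slow] dup, fast++

slow=4, fast=11, prefix=[2, 3, 4, 5, 8]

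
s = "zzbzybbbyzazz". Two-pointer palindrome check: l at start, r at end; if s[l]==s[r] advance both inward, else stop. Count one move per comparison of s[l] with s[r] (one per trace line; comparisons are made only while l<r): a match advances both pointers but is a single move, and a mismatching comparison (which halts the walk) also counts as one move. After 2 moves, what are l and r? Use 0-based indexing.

l=2, r=10

[0,12] 'z'=='z' → l++,r--
[1,11] 'z'=='z' → l++,r--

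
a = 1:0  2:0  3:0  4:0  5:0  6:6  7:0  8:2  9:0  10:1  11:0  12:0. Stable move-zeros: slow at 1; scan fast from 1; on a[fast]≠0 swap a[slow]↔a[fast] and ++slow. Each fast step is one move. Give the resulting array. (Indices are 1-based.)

[6, 2, 1, 0, 0, 0, 0, 0, 0, 0, 0, 0]

slow=1 fast=1: a[fast]=0, fast++
slow=1 fast=2: a[fast]=0, fast++
slow=1 fast=3: a[fast]=0, fast++
slow=1 fast=4: a[fast]=0, fast++
slow=1 fast=5: a[fast]=0, fast++
slow=1 fast=6: a[fast]=6≠0 swap→a[1]=6, slow++,fast++
slow=2 fast=7: a[fast]=0, fast++
slow=2 fast=8: a[fast]=2≠0 swap→a[2]=2, slow++,fast++
slow=3 fast=9: a[fast]=0, fast++
slow=3 fast=10: a[fast]=1≠0 swap→a[3]=1, slow++,fast++
slow=4 fast=11: a[fast]=0, fast++
slow=4 fast=12: a[fast]=0, fast++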